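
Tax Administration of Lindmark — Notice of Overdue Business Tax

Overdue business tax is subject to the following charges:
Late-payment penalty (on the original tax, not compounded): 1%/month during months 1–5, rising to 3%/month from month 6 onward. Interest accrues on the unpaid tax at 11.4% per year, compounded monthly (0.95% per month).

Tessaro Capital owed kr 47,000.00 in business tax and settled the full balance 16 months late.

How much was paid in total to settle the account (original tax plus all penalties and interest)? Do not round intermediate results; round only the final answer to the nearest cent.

Penalty, months 1–5: 5 × 1% × kr 47,000.00 = kr 2,350.00
Penalty, months 6–16: 11 × 3% × kr 47,000.00 = kr 15,510.00
Interest: kr 47,000.00 × ((1 + 0.0095)^16 − 1) = kr 47,000.00 × 0.1633253… = kr 7,676.2890…
Total = kr 47,000.00 + kr 17,860.0000 + kr 7,676.2890… = kr 72,536.29

kr 72,536.29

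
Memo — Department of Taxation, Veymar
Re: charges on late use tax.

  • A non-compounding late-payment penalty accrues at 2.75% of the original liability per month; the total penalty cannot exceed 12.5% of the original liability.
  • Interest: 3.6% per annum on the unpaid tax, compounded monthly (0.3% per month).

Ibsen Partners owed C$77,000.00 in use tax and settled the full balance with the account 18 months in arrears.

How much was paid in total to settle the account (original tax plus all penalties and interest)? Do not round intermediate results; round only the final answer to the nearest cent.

Penalty (uncapped): 18 × 2.75% × C$77,000.00 = C$38,115.00; cap = 12.5% × C$77,000.00 = C$9,625.00 → penalty = C$9,625.00
Interest: C$77,000.00 × ((1 + 0.003)^18 − 1) = C$77,000.00 × 0.0553993… = C$4,265.7447…
Total = C$77,000.00 + C$9,625.0000 + C$4,265.7447… = C$90,890.74

C$90,890.74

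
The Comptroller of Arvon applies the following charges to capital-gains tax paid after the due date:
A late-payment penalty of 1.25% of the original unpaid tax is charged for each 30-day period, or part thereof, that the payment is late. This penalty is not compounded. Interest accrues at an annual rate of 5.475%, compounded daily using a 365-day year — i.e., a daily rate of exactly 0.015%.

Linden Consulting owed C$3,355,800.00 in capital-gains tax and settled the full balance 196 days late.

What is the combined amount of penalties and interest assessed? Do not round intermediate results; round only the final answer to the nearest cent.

C$393,750.03

Penalty periods: ⌈196/30⌉ = 7; penalty = 7 × 1.25% × C$3,355,800.00 = C$293,632.50
Interest: C$3,355,800.00 × ((1 + 0.00015)^196 − 1) = C$3,355,800.00 × 0.02983418… = C$100,117.5282…
Penalties + interest = C$293,632.5000 + C$100,117.5282… = C$393,750.03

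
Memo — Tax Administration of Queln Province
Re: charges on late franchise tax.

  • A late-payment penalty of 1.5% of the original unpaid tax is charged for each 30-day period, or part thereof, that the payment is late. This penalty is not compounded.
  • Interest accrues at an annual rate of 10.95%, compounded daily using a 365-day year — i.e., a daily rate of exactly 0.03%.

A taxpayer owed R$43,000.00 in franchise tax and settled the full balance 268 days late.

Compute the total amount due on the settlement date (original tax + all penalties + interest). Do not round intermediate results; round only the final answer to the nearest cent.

Penalty periods: ⌈268/30⌉ = 9; penalty = 9 × 1.5% × R$43,000.00 = R$5,805.00
Interest: R$43,000.00 × ((1 + 0.0003)^268 − 1) = R$43,000.00 × 0.08370740… = R$3,599.4183…
Total = R$43,000.00 + R$5,805.0000 + R$3,599.4183… = R$52,404.42

R$52,404.42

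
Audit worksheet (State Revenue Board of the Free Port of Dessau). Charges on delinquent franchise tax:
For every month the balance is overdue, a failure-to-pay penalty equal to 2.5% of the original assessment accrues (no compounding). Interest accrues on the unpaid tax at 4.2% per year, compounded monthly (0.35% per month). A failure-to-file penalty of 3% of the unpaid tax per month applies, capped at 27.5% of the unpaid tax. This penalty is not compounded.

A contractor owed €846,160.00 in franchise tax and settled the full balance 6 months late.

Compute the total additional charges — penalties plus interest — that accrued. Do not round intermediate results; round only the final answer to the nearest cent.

Failure-to-file: 6 × 3% × €846,160.00 = €152,308.80 (under the 27.5% cap)
Failure-to-pay penalty = 2.5% × €846,160.00 × 6 mo = €126,924.00
Interest: €846,160.00 × ((1 + 0.0035)^6 − 1) = €846,160.00 × 0.0211846… = €17,925.5694…
Penalties + interest = €279,232.8000 + €17,925.5694… = €297,158.37

€297,158.37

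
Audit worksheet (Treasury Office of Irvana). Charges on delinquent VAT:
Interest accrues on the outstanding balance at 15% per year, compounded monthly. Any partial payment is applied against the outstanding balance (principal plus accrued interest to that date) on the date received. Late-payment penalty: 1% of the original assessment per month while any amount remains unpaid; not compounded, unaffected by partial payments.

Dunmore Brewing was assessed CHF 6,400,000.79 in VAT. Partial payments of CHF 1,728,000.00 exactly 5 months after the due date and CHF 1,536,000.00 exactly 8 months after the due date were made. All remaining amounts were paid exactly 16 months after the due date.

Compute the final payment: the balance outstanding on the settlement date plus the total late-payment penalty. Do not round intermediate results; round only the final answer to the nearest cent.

CHF 5,153,782.50

Monthly rate = 15% ÷ 12 = 1.25%
Balance at month 5: CHF 6,400,000.7900 × (1 + 0.0125)^5 = CHF 6,810,126.6238…
After CHF 1,728,000.00 payment: CHF 6,810,126.6238… − CHF 1,728,000.00 = CHF 5,082,126.6238…
Balance at month 8: CHF 5,082,126.6238… × (1 + 0.0125)^3 = CHF 5,275,098.5451…
After CHF 1,536,000.00 payment: CHF 5,275,098.5451… − CHF 1,536,000.00 = CHF 3,739,098.5451…
Balance at month 16: CHF 3,739,098.5451… × (1 + 0.0125)^8 = CHF 4,129,782.3740…
Penalty: 16 × 1% × CHF 6,400,000.79 = CHF 1,024,000.13…
Final settlement = outstanding balance + penalty = CHF 4,129,782.3740… + CHF 1,024,000.13… = CHF 5,153,782.50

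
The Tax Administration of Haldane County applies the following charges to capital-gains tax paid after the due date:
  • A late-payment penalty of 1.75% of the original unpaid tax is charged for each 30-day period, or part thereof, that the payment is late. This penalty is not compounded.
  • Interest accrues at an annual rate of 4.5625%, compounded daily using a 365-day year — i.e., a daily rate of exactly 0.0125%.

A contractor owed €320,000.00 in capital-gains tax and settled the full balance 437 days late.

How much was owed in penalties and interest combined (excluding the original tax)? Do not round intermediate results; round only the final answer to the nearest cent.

€101,965.08

Penalty periods: ⌈437/30⌉ = 15; penalty = 15 × 1.75% × €320,000.00 = €84,000.00
Interest: €320,000.00 × ((1 + 0.000125)^437 − 1) = €320,000.00 × 0.05614088… = €17,965.0819…
Penalties + interest = €84,000.0000 + €17,965.0819… = €101,965.08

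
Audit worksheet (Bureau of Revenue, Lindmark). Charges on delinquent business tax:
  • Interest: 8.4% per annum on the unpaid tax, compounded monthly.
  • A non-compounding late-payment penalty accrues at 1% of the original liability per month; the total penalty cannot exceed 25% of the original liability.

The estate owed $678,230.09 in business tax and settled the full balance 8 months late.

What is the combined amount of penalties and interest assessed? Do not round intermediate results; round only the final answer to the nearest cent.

Penalty: 8 × 1% × $678,230.09 = $54,258.41… (below the 25% cap of $169,557.52…)
Interest (8.4%/yr ÷ 12 = 0.7%/month): $678,230.09 × ((1 + 0.007)^8 − 1) = $38,924.5588…
Penalties + interest = $54,258.4072 + $38,924.5588… = $93,182.97

$93,182.97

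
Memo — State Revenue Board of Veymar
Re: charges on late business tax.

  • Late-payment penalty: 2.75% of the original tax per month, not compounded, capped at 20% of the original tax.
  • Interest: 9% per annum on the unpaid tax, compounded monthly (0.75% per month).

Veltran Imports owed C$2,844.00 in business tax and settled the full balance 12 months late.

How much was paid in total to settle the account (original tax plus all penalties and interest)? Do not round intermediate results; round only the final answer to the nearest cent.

Penalty (uncapped): 12 × 2.75% × C$2,844.00 = C$938.52; cap = 20% × C$2,844.00 = C$568.80 → penalty = C$568.80
Interest: C$2,844.00 × ((1 + 0.0075)^12 − 1) = C$2,844.00 × 0.0938069… = C$266.7868…
Total = C$2,844.00 + C$568.8000 + C$266.7868… = C$3,679.59

C$3,679.59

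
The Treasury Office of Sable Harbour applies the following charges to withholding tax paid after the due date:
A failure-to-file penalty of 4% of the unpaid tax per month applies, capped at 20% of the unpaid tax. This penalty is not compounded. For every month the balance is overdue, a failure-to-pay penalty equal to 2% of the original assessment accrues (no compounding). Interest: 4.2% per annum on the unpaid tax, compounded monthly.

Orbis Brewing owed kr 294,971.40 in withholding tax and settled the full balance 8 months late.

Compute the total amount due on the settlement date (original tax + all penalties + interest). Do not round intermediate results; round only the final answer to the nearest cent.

Failure-to-file: 8 × 4% × kr 294,971.40 = kr 94,390.85…, capped at 20% × kr 294,971.40 = kr 58,994.28
Failure-to-pay penalty: 8 × 2% × kr 294,971.40 = kr 47,195.42…
Interest (4.2%/yr ÷ 12 = 0.35%/month): kr 294,971.40 × ((1 + 0.0035)^8 − 1) = kr 8,361.0857…
Total = kr 294,971.40 + kr 106,189.7040 + kr 8,361.0857… = kr 409,522.19

kr 409,522.19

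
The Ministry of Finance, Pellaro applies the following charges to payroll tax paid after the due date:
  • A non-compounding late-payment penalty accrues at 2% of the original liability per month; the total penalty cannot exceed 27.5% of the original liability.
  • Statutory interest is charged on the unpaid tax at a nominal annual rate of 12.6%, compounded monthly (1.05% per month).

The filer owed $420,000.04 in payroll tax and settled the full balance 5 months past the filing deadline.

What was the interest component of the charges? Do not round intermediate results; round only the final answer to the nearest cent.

$22,517.94

Interest: $420,000.04 × ((1 + 0.0105)^5 − 1) = $420,000.04 × 0.0536141… = $22,517.9397…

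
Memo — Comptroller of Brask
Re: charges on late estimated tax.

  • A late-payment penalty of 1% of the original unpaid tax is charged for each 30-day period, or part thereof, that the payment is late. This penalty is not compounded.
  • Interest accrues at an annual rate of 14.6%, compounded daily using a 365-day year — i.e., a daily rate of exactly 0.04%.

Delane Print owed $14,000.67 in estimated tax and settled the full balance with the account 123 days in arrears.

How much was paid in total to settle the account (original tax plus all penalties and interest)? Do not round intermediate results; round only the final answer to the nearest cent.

$15,406.62

Penalty periods: ⌈123/30⌉ = 5; penalty = 5 × 1% × $14,000.67 = $700.03…
Interest: $14,000.67 × ((1 + 0.0004)^123 − 1) = $14,000.67 × 0.05042008… = $705.9149…
Total = $14,000.67 + $700.0335 + $705.9149… = $15,406.62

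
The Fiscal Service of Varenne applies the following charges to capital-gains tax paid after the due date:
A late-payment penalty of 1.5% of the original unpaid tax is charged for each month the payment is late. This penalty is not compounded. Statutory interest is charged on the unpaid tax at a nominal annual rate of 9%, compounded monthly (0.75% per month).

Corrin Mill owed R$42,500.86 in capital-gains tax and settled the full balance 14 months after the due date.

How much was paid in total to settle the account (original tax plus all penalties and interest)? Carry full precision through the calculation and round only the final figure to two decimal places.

R$56,112.85

Late-payment penalty = 1.5% × R$42,500.86 × 14 mo = R$8,925.18…
Interest: R$42,500.86 × ((1 + 0.0075)^14 − 1) = R$42,500.86 × 0.1102755… = R$4,686.8048…
Total = R$42,500.86 + R$8,925.1806 + R$4,686.8048… = R$56,112.85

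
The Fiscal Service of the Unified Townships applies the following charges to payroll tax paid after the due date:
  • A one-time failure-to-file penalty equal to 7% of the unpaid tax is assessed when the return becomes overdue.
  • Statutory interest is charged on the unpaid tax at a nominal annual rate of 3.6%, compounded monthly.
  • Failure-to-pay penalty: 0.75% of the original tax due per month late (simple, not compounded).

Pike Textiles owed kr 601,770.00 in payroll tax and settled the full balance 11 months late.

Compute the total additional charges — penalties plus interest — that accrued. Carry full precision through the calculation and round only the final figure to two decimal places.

kr 111,928.91

Failure-to-file penalty: 7% × kr 601,770.00 = kr 42,123.90
Failure-to-pay penalty: 11 × 0.75% × kr 601,770.00 = kr 49,646.03…
Interest (3.6%/yr ÷ 12 = 0.3%/month): kr 601,770.00 × ((1 + 0.003)^11 − 1) = kr 20,158.9832…
Penalties + interest = kr 91,769.9250 + kr 20,158.9832… = kr 111,928.91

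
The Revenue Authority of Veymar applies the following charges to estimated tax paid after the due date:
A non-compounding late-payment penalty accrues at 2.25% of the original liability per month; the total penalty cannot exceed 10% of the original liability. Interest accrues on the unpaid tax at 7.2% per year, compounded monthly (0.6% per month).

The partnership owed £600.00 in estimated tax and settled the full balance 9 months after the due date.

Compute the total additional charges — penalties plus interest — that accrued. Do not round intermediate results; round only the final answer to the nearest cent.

Penalty (uncapped): 9 × 2.25% × £600.00 = £121.50; cap = 10% × £600.00 = £60.00 → penalty = £60.00
Interest: £600.00 × ((1 + 0.006)^9 − 1) = £600.00 × 0.0553143… = £33.1886…
Penalties + interest = £60.0000 + £33.1886… = £93.19

£93.19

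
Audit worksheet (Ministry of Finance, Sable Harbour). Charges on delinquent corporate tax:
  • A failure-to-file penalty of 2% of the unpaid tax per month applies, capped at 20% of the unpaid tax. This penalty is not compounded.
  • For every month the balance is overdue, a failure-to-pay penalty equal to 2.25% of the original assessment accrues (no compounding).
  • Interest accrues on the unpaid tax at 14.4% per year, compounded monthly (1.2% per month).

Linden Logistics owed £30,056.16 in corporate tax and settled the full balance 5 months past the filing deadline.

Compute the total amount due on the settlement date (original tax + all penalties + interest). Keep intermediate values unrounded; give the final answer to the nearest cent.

Failure-to-file: 5 × 2% × £30,056.16 = £3,005.62… (under the 20% cap)
Failure-to-pay penalty: 5 × 2.25% × £30,056.16 = £3,381.32…
Interest: £30,056.16 × ((1 + 0.012)^5 − 1) = £30,056.16 × 0.0614574… = £1,847.1730…
Total = £30,056.16 + £6,386.9340 + £1,847.1730… = £38,290.27

£38,290.27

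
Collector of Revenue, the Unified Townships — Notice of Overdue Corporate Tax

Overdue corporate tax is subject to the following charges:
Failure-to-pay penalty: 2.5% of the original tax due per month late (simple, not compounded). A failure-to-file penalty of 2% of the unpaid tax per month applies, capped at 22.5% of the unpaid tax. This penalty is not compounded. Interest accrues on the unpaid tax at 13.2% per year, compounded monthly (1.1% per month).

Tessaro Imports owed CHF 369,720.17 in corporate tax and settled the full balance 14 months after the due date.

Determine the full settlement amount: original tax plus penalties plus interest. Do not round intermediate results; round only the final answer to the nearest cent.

Failure-to-file: 14 × 2% × CHF 369,720.17 = CHF 103,521.65…, capped at 22.5% × CHF 369,720.17 = CHF 83,187.04…
Failure-to-pay penalty = 2.5% × CHF 369,720.17 × 14 mo = CHF 129,402.06…
Interest: CHF 369,720.17 × ((1 + 0.011)^14 − 1) = CHF 369,720.17 × 0.1655105… = CHF 61,192.5582…
Total = CHF 369,720.17 + CHF 212,589.0978… + CHF 61,192.5582… = CHF 643,501.83

CHF 643,501.83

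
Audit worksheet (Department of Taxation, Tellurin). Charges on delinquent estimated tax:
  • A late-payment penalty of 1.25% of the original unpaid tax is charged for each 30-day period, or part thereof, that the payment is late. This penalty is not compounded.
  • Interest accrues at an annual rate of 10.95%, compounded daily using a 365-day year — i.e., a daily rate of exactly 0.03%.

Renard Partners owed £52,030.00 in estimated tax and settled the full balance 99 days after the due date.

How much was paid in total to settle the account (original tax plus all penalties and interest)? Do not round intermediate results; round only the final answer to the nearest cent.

£56,199.73

Penalty periods: ⌈99/30⌉ = 4; penalty = 4 × 1.25% × £52,030.00 = £2,601.50
Interest: £52,030.00 × ((1 + 0.0003)^99 − 1) = £52,030.00 × 0.03014086… = £1,568.2287…
Total = £52,030.00 + £2,601.5000 + £1,568.2287… = £56,199.73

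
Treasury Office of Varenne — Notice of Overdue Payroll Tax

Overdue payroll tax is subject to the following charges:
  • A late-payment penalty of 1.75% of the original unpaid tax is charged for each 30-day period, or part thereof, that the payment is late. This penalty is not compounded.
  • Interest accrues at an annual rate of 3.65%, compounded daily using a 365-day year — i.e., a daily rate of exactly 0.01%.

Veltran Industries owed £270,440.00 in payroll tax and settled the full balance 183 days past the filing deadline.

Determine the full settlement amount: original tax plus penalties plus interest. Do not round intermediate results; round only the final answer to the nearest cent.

Penalty periods: ⌈183/30⌉ = 7; penalty = 7 × 1.75% × £270,440.00 = £33,128.90
Interest: £270,440.00 × ((1 + 0.0001)^183 − 1) = £270,440.00 × 0.01846754… = £4,994.3613…
Total = £270,440.00 + £33,128.9000 + £4,994.3613… = £308,563.26

£308,563.26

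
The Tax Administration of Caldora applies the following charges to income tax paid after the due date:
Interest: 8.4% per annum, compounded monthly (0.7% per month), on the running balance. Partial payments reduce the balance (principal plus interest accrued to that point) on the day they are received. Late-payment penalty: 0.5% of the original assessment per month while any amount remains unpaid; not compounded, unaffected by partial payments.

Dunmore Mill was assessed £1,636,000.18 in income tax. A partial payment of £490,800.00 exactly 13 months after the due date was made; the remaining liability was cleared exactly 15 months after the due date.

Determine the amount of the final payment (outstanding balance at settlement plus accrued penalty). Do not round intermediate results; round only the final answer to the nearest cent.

Balance at month 13: £1,636,000.1800 × (1 + 0.007)^13 = £1,791,292.3217…
After £490,800.00 payment: £1,791,292.3217… − £490,800.00 = £1,300,492.3217…
Balance at month 15: £1,300,492.3217… × (1 + 0.007)^2 = £1,318,762.9383…
Penalty: 15 × 0.5% × £1,636,000.18 = £122,700.01…
Final settlement = outstanding balance + penalty = £1,318,762.9383… + £122,700.01… = £1,441,462.95

£1,441,462.95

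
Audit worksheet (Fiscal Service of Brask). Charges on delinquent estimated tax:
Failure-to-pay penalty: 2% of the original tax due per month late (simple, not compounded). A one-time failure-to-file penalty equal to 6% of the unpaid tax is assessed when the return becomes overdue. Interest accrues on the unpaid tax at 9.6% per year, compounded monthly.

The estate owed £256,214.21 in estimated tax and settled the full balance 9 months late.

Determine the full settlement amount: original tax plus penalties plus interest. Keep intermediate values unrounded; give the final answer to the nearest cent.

Failure-to-file penalty: 6% × £256,214.21 = £15,372.85…
Failure-to-pay penalty: 9 × 2% × £256,214.21 = £46,118.56…
Interest (9.6%/yr ÷ 12 = 0.8%/month): £256,214.21 × ((1 + 0.008)^9 − 1) = £19,048.8932…
Total = £256,214.21 + £61,491.4104 + £19,048.8932… = £336,754.51

£336,754.51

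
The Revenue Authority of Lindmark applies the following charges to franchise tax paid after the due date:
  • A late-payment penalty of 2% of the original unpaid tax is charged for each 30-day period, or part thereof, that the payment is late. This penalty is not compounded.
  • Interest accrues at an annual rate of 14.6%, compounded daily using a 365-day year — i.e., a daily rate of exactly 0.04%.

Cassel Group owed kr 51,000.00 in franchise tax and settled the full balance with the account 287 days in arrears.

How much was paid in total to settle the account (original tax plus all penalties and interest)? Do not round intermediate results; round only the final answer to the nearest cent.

Penalty periods: ⌈287/30⌉ = 10; penalty = 10 × 2% × kr 51,000.00 = kr 10,200.00
Interest: kr 51,000.00 × ((1 + 0.0004)^287 − 1) = kr 51,000.00 × 0.12162334… = kr 6,202.7903…
Total = kr 51,000.00 + kr 10,200.0000 + kr 6,202.7903… = kr 67,402.79

kr 67,402.79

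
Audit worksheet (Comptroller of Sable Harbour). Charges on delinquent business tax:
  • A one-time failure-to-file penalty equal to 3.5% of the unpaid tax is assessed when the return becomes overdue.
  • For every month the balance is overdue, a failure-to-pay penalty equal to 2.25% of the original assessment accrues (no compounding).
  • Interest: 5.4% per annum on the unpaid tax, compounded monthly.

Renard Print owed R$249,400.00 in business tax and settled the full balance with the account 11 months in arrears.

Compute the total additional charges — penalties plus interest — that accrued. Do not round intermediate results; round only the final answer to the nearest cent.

Failure-to-file penalty: 3.5% × R$249,400.00 = R$8,729.00
Failure-to-pay penalty: 11 × 2.25% × R$249,400.00 = R$61,726.50
Interest (5.4%/yr ÷ 12 = 0.45%/month): R$249,400.00 × ((1 + 0.0045)^11 − 1) = R$12,626.8531…
Penalties + interest = R$70,455.5000 + R$12,626.8531… = R$83,082.35

R$83,082.35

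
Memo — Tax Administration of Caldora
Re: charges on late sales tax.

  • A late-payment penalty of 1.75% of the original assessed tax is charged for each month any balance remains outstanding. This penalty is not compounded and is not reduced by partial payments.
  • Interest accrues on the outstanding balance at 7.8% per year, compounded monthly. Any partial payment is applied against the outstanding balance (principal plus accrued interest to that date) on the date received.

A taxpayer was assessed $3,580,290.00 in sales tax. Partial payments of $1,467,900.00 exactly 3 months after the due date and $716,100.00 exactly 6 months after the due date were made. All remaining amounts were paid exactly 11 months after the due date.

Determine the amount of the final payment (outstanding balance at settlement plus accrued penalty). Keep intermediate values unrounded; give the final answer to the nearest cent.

$2,248,302.76

Monthly rate = 7.8% ÷ 12 = 0.65%
Balance at month 3: $3,580,290.0000 × (1 + 0.0065)^3 = $3,650,560.4400…
After $1,467,900.00 payment: $3,650,560.4400… − $1,467,900.00 = $2,182,660.4400…
Balance at month 6: $2,182,660.4400… × (1 + 0.0065)^3 = $2,225,499.5702…
After $716,100.00 payment: $2,225,499.5702… − $716,100.00 = $1,509,399.5702…
Balance at month 11: $1,509,399.5702… × (1 + 0.0065)^5 = $1,559,096.9362…
Penalty: 11 × 1.75% × $3,580,290.00 = $689,205.83…
Final settlement = outstanding balance + penalty = $1,559,096.9362… + $689,205.83… = $2,248,302.76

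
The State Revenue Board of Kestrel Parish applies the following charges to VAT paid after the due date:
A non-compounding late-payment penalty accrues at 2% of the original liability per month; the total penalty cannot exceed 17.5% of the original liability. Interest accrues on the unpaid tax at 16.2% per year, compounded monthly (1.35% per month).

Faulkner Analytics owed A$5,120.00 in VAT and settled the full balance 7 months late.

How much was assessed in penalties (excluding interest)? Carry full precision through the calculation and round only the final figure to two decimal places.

A$716.80

Penalty: 7 × 2% × A$5,120.00 = A$716.80 (below the 17.5% cap of A$896.00)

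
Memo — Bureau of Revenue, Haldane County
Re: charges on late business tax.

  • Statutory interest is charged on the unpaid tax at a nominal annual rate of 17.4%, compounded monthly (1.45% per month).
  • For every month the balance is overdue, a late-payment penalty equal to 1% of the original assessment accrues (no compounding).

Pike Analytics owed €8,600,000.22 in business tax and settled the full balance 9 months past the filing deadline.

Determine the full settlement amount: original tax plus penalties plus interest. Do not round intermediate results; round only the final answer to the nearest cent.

€10,563,644.60

Late-payment penalty: 9 × 1% × €8,600,000.22 = €774,000.02…
Interest: €8,600,000.22 × ((1 + 0.0145)^9 − 1) = €8,600,000.22 × 0.1383307… = €1,189,644.3591…
Total = €8,600,000.22 + €774,000.0198 + €1,189,644.3591… = €10,563,644.60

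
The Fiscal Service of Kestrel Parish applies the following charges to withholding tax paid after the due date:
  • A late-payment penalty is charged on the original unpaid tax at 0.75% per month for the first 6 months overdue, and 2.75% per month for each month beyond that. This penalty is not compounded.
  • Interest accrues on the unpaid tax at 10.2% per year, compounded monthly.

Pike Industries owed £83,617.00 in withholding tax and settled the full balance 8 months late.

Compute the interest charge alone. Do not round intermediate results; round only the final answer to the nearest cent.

£5,858.02

Interest (10.2%/yr ÷ 12 = 0.85%/month): £83,617.00 × ((1 + 0.0085)^8 − 1) = £5,858.0196…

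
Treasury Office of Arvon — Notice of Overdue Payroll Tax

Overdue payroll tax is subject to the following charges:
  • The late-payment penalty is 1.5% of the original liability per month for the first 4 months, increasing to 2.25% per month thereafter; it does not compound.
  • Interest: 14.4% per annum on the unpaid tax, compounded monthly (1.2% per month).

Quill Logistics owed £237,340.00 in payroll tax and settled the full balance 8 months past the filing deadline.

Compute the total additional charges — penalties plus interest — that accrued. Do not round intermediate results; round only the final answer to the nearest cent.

Penalty, months 1–4: 4 × 1.5% × £237,340.00 = £14,240.40
Penalty, months 5–8: 4 × 2.25% × £237,340.00 = £21,360.60
Interest: £237,340.00 × ((1 + 0.012)^8 − 1) = £237,340.00 × 0.1001302… = £23,764.9096…
Penalties + interest = £35,601.0000 + £23,764.9096… = £59,365.91

£59,365.91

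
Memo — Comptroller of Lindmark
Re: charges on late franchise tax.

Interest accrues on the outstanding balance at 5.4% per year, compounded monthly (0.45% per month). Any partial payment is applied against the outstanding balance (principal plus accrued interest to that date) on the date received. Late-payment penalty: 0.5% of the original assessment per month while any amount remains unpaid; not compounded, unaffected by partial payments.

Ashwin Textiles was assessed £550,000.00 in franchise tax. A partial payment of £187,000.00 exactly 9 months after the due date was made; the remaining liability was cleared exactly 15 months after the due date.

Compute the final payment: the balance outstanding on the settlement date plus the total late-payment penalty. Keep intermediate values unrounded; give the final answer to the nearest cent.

£437,461.41

Balance at month 9: £550,000.0000 × (1 + 0.0045)^9 = £572,680.1885…
After £187,000.00 payment: £572,680.1885… − £187,000.00 = £385,680.1885…
Balance at month 15: £385,680.1885… × (1 + 0.0045)^6 = £396,211.4092…
Penalty: 15 × 0.5% × £550,000.00 = £41,250.00
Final settlement = outstanding balance + penalty = £396,211.4092… + £41,250.00 = £437,461.41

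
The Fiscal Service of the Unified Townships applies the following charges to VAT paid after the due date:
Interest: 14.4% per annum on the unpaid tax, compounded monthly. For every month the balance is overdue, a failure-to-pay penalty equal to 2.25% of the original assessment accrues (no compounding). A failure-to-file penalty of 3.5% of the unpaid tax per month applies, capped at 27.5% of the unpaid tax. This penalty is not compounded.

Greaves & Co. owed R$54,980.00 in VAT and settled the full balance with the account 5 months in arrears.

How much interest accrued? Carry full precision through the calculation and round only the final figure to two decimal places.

Interest (14.4%/yr ÷ 12 = 1.2%/month): R$54,980.00 × ((1 + 0.012)^5 − 1) = R$3,378.9270…

R$3,378.93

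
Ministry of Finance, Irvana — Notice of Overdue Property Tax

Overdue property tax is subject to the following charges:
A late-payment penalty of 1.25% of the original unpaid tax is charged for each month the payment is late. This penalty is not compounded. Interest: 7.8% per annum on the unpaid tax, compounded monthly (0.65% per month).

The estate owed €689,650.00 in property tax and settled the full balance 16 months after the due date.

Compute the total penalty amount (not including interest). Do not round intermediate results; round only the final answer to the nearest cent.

Late-payment penalty: 16 × 1.25% × €689,650.00 = €137,930.00

€137,930.00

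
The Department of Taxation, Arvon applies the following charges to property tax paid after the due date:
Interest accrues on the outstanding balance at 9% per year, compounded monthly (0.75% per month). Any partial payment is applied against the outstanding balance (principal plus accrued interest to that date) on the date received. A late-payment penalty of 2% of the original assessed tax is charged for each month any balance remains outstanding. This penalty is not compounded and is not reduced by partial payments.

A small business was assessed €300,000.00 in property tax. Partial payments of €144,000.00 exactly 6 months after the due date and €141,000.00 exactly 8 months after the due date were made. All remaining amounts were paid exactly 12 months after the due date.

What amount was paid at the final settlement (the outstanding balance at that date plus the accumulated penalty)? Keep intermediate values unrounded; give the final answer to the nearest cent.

€104,261.52

Balance at month 6: €300,000.0000 × (1 + 0.0075)^6 = €313,755.6705…
After €144,000.00 payment: €313,755.6705… − €144,000.00 = €169,755.6705…
Balance at month 8: €169,755.6705… × (1 + 0.0075)^2 = €172,311.5543…
After €141,000.00 payment: €172,311.5543… − €141,000.00 = €31,311.5543…
Balance at month 12: €31,311.5543… × (1 + 0.0075)^4 = €32,261.5216…
Penalty: 12 × 2% × €300,000.00 = €72,000.00
Final settlement = outstanding balance + penalty = €32,261.5216… + €72,000.00 = €104,261.52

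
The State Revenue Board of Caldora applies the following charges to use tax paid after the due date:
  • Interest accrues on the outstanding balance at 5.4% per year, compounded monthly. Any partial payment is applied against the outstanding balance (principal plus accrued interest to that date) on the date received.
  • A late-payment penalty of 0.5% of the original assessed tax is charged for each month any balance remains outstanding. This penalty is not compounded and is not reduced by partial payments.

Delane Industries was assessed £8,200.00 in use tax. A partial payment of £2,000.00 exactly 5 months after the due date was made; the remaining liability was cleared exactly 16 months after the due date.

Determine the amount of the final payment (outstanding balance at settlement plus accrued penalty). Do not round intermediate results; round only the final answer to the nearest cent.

£7,365.49

Monthly rate = 5.4% ÷ 12 = 0.45%
Balance at month 5: £8,200.0000 × (1 + 0.0045)^5 = £8,386.1680…
After £2,000.00 payment: £8,386.1680… − £2,000.00 = £6,386.1680…
Balance at month 16: £6,386.1680… × (1 + 0.0045)^11 = £6,709.4928…
Penalty: 16 × 0.5% × £8,200.00 = £656.00
Final settlement = outstanding balance + penalty = £6,709.4928… + £656.00 = £7,365.49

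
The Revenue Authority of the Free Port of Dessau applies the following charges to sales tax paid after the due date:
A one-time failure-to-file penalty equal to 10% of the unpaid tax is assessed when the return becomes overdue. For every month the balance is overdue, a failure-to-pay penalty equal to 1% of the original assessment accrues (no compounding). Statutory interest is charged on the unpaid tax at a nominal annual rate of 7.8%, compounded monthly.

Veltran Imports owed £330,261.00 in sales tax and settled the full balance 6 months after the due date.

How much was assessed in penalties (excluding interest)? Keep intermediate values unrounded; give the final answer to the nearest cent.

£52,841.76

Failure-to-file penalty: 10% × £330,261.00 = £33,026.10
Failure-to-pay penalty: 6 × 1% × £330,261.00 = £19,815.66
Total penalty = £33,026.10 + £19,815.66 = £52,841.76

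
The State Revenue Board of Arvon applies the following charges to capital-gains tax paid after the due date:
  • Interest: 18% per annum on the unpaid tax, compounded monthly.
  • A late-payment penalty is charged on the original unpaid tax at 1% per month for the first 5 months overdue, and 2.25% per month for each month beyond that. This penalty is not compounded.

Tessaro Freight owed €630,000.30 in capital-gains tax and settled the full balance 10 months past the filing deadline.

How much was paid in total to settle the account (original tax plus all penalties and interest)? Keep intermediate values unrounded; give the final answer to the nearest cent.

Penalty, months 1–5: 5 × 1% × €630,000.30 = €31,500.02…
Penalty, months 6–10: 5 × 2.25% × €630,000.30 = €70,875.03…
Interest (18%/yr ÷ 12 = 1.5%/month): €630,000.30 × ((1 + 0.015)^10 − 1) = €101,140.7679…
Total = €630,000.30 + €102,375.0488… + €101,140.7679… = €833,516.12

€833,516.12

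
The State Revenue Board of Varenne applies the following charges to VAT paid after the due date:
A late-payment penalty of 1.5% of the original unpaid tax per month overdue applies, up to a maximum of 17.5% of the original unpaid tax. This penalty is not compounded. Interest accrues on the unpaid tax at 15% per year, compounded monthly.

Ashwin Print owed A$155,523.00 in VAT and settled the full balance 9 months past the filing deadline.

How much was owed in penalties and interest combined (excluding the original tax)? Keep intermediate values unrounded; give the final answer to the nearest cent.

A$39,392.76

Penalty: 9 × 1.5% × A$155,523.00 = A$20,995.61… (below the 17.5% cap of A$27,216.53…)
Interest (15%/yr ÷ 12 = 1.25%/month): A$155,523.00 × ((1 + 0.0125)^9 − 1) = A$18,397.1543…
Penalties + interest = A$20,995.6050 + A$18,397.1543… = A$39,392.76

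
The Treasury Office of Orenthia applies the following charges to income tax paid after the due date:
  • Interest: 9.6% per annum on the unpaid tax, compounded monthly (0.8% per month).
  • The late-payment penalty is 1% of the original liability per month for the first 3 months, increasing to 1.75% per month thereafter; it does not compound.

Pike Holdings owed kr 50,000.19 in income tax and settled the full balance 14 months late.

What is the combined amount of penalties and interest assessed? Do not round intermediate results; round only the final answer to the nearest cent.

Penalty, months 1–3: 3 × 1% × kr 50,000.19 = kr 1,500.01…
Penalty, months 4–14: 11 × 1.75% × kr 50,000.19 = kr 9,625.04…
Interest: kr 50,000.19 × ((1 + 0.008)^14 − 1) = kr 50,000.19 × 0.1180145… = kr 5,900.7491…
Penalties + interest = kr 11,125.0423… + kr 5,900.7491… = kr 17,025.79

kr 17,025.79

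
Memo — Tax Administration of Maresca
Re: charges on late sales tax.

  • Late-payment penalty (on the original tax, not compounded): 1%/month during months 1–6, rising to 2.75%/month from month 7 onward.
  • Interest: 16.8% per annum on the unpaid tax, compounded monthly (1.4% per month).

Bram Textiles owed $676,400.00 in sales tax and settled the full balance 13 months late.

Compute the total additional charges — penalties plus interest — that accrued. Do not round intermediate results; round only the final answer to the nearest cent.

$304,786.49

Penalty, months 1–6: 6 × 1% × $676,400.00 = $40,584.00
Penalty, months 7–13: 7 × 2.75% × $676,400.00 = $130,207.00
Interest: $676,400.00 × ((1 + 0.014)^13 − 1) = $676,400.00 × 0.1981010… = $133,995.4871…
Penalties + interest = $170,791.0000 + $133,995.4871… = $304,786.49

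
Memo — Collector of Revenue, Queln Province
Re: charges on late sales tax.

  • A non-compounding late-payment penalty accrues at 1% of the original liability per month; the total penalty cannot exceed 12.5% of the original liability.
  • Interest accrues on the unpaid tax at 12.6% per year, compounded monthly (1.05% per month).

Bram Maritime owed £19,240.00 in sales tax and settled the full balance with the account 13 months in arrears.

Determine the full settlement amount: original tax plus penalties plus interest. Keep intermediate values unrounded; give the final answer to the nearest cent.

Penalty (uncapped): 13 × 1% × £19,240.00 = £2,501.20; cap = 12.5% × £19,240.00 = £2,405.00 → penalty = £2,405.00
Interest: £19,240.00 × ((1 + 0.0105)^13 − 1) = £19,240.00 × 0.1454394… = £2,798.2548…
Total = £19,240.00 + £2,405.0000 + £2,798.2548… = £24,443.25

£24,443.25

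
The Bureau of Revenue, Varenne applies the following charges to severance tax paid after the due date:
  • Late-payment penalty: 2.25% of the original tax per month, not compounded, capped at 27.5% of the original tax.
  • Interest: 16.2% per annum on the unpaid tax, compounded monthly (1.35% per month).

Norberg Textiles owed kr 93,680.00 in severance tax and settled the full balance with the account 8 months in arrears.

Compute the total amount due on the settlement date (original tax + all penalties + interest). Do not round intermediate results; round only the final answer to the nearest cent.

kr 121,151.02

Penalty: 8 × 2.25% × kr 93,680.00 = kr 16,862.40 (below the 27.5% cap of kr 25,762.00)
Interest: kr 93,680.00 × ((1 + 0.0135)^8 − 1) = kr 93,680.00 × 0.1132431… = kr 10,608.6165…
Total = kr 93,680.00 + kr 16,862.4000 + kr 10,608.6165… = kr 121,151.02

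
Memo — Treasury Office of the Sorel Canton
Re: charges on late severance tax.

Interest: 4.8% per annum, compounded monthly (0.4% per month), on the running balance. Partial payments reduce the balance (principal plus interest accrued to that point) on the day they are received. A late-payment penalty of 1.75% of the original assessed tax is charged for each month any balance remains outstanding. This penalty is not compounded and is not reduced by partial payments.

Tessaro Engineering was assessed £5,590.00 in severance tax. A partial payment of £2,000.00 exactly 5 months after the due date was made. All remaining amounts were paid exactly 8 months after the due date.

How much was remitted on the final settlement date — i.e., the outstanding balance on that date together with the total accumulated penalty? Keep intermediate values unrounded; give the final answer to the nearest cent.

Balance at month 5: £5,590.0000 × (1 + 0.004)^5 = £5,702.6980…
After £2,000.00 payment: £5,702.6980… − £2,000.00 = £3,702.6980…
Balance at month 8: £3,702.6980… × (1 + 0.004)^3 = £3,747.3083…
Penalty: 8 × 1.75% × £5,590.00 = £782.60
Final settlement = outstanding balance + penalty = £3,747.3083… + £782.60 = £4,529.91

£4,529.91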